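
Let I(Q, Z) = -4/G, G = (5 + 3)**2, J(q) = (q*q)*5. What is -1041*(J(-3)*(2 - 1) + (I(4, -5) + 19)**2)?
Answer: -107565489/256 ≈ -4.2018e+5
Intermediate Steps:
J(q) = 5*q**2 (J(q) = q**2*5 = 5*q**2)
G = 64 (G = 8**2 = 64)
I(Q, Z) = -1/16 (I(Q, Z) = -4/64 = -4*1/64 = -1/16)
-1041*(J(-3)*(2 - 1) + (I(4, -5) + 19)**2) = -1041*((5*(-3)**2)*(2 - 1) + (-1/16 + 19)**2) = -1041*((5*9)*1 + (303/16)**2) = -1041*(45*1 + 91809/256) = -1041*(45 + 91809/256) = -1041*103329/256 = -107565489/256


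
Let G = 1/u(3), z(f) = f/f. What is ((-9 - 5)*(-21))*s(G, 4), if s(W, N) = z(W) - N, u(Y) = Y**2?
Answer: -882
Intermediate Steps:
z(f) = 1
G = 1/9 (G = 1/(3**2) = 1/9 ≈ 0.11111)
s(W, N) = 1 - N
((-9 - 5)*(-21))*s(G, 4) = ((-9 - 5)*(-21))*(1 - 1*4) = (-14*(-21))*(1 - 4) = 294*(-3) = -882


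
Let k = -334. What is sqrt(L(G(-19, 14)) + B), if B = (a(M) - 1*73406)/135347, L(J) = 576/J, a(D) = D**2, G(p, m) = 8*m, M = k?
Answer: sqrt(4869351137518)/947429 ≈ 2.3291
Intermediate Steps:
M = -334
B = 38150/135347 (B = ((-334)**2 - 1*73406)/135347 = (111556 - 73406)*(1/135347) = 38150*(1/135347) = 38150/135347 ≈ 0.28187)
sqrt(L(G(-19, 14)) + B) = sqrt(576/((8*14)) + 38150/135347) = sqrt(576/112 + 38150/135347) = sqrt(576*(1/112) + 38150/135347) = sqrt(36/7 + 38150/135347) = sqrt(5139542/947429) = sqrt(4869351137518)/947429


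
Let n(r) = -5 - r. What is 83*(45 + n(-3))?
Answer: 3569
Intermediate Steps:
83*(45 + n(-3)) = 83*(45 + (-5 - 1*(-3))) = 83*(45 + (-5 + 3)) = 83*(45 - 2) = 83*43 = 3569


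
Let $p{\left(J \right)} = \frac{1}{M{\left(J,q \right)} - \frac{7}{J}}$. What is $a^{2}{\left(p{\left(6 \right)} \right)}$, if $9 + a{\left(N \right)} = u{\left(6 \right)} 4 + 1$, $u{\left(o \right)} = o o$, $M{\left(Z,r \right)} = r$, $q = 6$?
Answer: $18496$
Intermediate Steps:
$u{\left(o \right)} = o^{2}$
$p{\left(J \right)} = \frac{1}{6 - \frac{7}{J}}$
$a{\left(N \right)} = 136$ ($a{\left(N \right)} = -9 + \left(6^{2} \cdot 4 + 1\right) = -9 + \left(36 \cdot 4 + 1\right) = -9 + \left(144 + 1\right) = -9 + 145 = 136$)
$a^{2}{\left(p{\left(6 \right)} \right)} = 136^{2} = 18496$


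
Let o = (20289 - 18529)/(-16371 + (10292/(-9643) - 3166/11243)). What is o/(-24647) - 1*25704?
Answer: -1124527669756948475384/43749131261584231 ≈ -25704.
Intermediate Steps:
o = -190812598240/1775028655073 (o = 1760/(-16371 + (10292*(-1/9643) - 3166*1/11243)) = 1760/(-16371 + (-10292/9643 - 3166/11243)) = 1760/(-16371 - 146242694/108416249) = 1760/(-1775028655073/108416249) = 1760*(-108416249/1775028655073) = -190812598240/1775028655073 ≈ -0.10750)
o/(-24647) - 1*25704 = -190812598240/1775028655073/(-24647) - 1*25704 = -190812598240/1775028655073*(-1/24647) - 25704 = 190812598240/43749131261584231 - 25704 = -1124527669756948475384/43749131261584231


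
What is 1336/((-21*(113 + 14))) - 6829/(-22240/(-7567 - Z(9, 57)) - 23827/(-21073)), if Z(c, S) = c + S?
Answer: -418632114689969/247853839191 ≈ -1689.0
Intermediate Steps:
Z(c, S) = S + c
1336/((-21*(113 + 14))) - 6829/(-22240/(-7567 - Z(9, 57)) - 23827/(-21073)) = 1336/((-21*(113 + 14))) - 6829/(-22240/(-7567 - (57 + 9)) - 23827/(-21073)) = 1336/((-21*127)) - 6829/(-22240/(-7567 - 1*66) - 23827*(-1/21073)) = 1336/(-2667) - 6829/(-22240/(-7567 - 66) + 23827/21073) = 1336*(-1/2667) - 6829/(-22240/(-7633) + 23827/21073) = -1336/2667 - 6829/(-22240*(-1/7633) + 23827/21073) = -1336/2667 - 6829/(22240/7633 + 23827/21073) = -1336/2667 - 6829/650535011/160850209 = -1336/2667 - 6829*160850209/650535011 = -1336/2667 - 1098446077261/650535011 = -418632114689969/247853839191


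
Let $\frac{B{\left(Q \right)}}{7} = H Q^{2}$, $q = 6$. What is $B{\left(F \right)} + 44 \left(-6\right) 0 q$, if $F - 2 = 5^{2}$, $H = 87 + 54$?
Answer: $719523$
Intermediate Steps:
$H = 141$
$F = 27$ ($F = 2 + 5^{2} = 2 + 25 = 27$)
$B{\left(Q \right)} = 987 Q^{2}$ ($B{\left(Q \right)} = 7 \cdot 141 Q^{2} = 987 Q^{2}$)
$B{\left(F \right)} + 44 \left(-6\right) 0 q = 987 \cdot 27^{2} + 44 \left(-6\right) 0 \cdot 6 = 987 \cdot 729 + 44 \cdot 0 \cdot 6 = 719523 + 44 \cdot 0 = 719523 + 0 = 719523$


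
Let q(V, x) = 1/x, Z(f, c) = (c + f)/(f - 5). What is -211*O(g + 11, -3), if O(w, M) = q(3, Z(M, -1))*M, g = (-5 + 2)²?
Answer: 1266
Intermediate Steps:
Z(f, c) = (c + f)/(-5 + f)
g = 9 (g = (-3)² = 9)
O(w, M) = M*(-5 + M)/(-1 + M) (O(w, M) = M/(((-1 + M)/(-5 + M))) = ((-5 + M)/(-1 + M))*M = M*(-5 + M)/(-1 + M))
-211*O(g + 11, -3) = -(-633)*(-5 - 3)/(-1 - 3) = -(-633)*(-8)/(-4) = -(-633)*(-1)*(-8)/4 = -211*(-6) = 1266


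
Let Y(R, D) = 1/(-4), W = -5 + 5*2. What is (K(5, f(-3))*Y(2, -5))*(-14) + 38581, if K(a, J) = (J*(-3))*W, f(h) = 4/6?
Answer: 38546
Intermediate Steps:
f(h) = 2/3 (f(h) = 4*(1/6) = 2/3)
W = 5 (W = -5 + 10 = 5)
Y(R, D) = -1/4
K(a, J) = -15*J (K(a, J) = (J*(-3))*5 = -3*J*5 = -15*J)
(K(5, f(-3))*Y(2, -5))*(-14) + 38581 = (-15*2/3*(-1/4))*(-14) + 38581 = -10*(-1/4)*(-14) + 38581 = (5/2)*(-14) + 38581 = -35 + 38581 = 38546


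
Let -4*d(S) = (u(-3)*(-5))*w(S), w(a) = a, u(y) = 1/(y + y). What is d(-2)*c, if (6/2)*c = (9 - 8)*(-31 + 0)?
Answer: -155/36 ≈ -4.3056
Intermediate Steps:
u(y) = 1/(2*y)
d(S) = -5*S/24 (d(S) = -((½)/(-3))*(-5)*S/4 = -((½)*(-⅓))*(-5)*S/4 = -(-⅙*(-5))*S/4 = -5*S/24)
c = -31/3 (c = ((9 - 8)*(-31 + 0))/3 = (1*(-31))/3 = (⅓)*(-31) = -31/3 ≈ -10.333)
d(-2)*c = -5/24*(-2)*(-31/3) = (5/12)*(-31/3) = -155/36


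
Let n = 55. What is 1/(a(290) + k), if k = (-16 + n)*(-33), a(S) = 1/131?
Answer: -131/168596 ≈ -0.00077701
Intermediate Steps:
a(S) = 1/131
k = -1287 (k = (-16 + 55)*(-33) = 39*(-33) = -1287)
1/(a(290) + k) = 1/(1/131 - 1287) = 1/(-168596/131) = -131/168596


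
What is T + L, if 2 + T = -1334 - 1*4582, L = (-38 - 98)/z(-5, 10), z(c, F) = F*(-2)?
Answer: -29556/5 ≈ -5911.2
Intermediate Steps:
z(c, F) = -2*F
L = 34/5 (L = (-38 - 98)/((-2*10)) = -136/(-20) = -1/20*(-136) = 34/5 ≈ 6.8000)
T = -5918 (T = -2 + (-1334 - 1*4582) = -2 + (-1334 - 4582) = -2 - 5916 = -5918)
T + L = -5918 + 34/5 = -29556/5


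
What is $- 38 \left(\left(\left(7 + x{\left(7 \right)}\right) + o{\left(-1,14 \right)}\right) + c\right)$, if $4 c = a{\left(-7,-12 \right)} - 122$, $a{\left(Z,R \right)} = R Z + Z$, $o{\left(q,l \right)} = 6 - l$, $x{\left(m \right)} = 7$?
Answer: $\frac{399}{2} \approx 199.5$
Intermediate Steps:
$a{\left(Z,R \right)} = Z + R Z$
$c = - \frac{45}{4}$ ($c = \frac{- 7 \left(1 - 12\right) - 122}{4} = \frac{\left(-7\right) \left(-11\right) - 122}{4} = \frac{77 - 122}{4} = \frac{1}{4} \left(-45\right) = - \frac{45}{4} \approx -11.25$)
$- 38 \left(\left(\left(7 + x{\left(7 \right)}\right) + o{\left(-1,14 \right)}\right) + c\right) = - 38 \left(\left(\left(7 + 7\right) + \left(6 - 14\right)\right) - \frac{45}{4}\right) = - 38 \left(\left(14 + \left(6 - 14\right)\right) - \frac{45}{4}\right) = - 38 \left(\left(14 - 8\right) - \frac{45}{4}\right) = - 38 \left(6 - \frac{45}{4}\right) = \left(-38\right) \left(- \frac{21}{4}\right) = \frac{399}{2}$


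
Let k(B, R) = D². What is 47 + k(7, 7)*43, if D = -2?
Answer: 219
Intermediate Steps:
k(B, R) = 4 (k(B, R) = (-2)² = 4)
47 + k(7, 7)*43 = 47 + 4*43 = 47 + 172 = 219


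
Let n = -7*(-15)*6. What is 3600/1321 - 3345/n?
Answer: -143383/55482 ≈ -2.5843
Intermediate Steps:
n = 630 (n = 105*6 = 630)
3600/1321 - 3345/n = 3600/1321 - 3345/630 = 3600*(1/1321) - 3345*1/630 = 3600/1321 - 223/42 = -143383/55482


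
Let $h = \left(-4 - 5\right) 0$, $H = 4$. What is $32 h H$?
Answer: $0$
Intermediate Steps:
$h = 0$ ($h = \left(-9\right) 0 = 0$)
$32 h H = 32 \cdot 0 \cdot 4 = 0 \cdot 4 = 0$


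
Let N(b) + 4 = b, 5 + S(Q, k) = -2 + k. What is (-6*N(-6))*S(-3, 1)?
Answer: -360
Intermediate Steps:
S(Q, k) = -7 + k (S(Q, k) = -5 + (-2 + k) = -7 + k)
N(b) = -4 + b
(-6*N(-6))*S(-3, 1) = (-6*(-4 - 6))*(-7 + 1) = -6*(-10)*(-6) = 60*(-6) = -360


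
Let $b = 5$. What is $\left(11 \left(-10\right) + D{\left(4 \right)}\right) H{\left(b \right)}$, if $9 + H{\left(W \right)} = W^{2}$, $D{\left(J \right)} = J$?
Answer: $-1696$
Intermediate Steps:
$H{\left(W \right)} = -9 + W^{2}$
$\left(11 \left(-10\right) + D{\left(4 \right)}\right) H{\left(b \right)} = \left(11 \left(-10\right) + 4\right) \left(-9 + 5^{2}\right) = \left(-110 + 4\right) \left(-9 + 25\right) = \left(-106\right) 16 = -1696$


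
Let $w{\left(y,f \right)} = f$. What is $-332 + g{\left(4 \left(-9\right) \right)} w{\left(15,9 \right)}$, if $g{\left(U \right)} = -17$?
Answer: $-485$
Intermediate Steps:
$-332 + g{\left(4 \left(-9\right) \right)} w{\left(15,9 \right)} = -332 - 153 = -485$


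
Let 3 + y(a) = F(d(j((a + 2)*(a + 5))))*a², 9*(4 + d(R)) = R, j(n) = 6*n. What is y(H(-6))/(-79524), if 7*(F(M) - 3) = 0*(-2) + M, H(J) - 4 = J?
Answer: -1/11844 ≈ -8.4431e-5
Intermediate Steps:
H(J) = 4 + J
d(R) = -4 + R/9
F(M) = 3 + M/7 (F(M) = 3 + (0*(-2) + M)/7 = 3 + (0 + M)/7 = 3 + M/7)
y(a) = -3 + a²*(17/7 + 2*(2 + a)*(5 + a)/21) (y(a) = -3 + (3 + (-4 + (6*((a + 2)*(a + 5)))/9)/7)*a² = -3 + (3 + (-4 + (6*((2 + a)*(5 + a)))/9)/7)*a² = -3 + (3 + (-4 + (6*(2 + a)*(5 + a))/9)/7)*a² = -3 + (3 + (-4 + 2*(2 + a)*(5 + a)/3)/7)*a² = -3 + (3 + (-4/7 + 2*(2 + a)*(5 + a)/21))*a² = -3 + (17/7 + 2*(2 + a)*(5 + a)/21)*a² = -3 + a²*(17/7 + 2*(2 + a)*(5 + a)/21))
y(H(-6))/(-79524) = (-3 + (4 - 6)²*(71 + 2*(4 - 6)² + 14*(4 - 6))/21)/(-79524) = (-3 + (1/21)*(-2)²*(71 + 2*(-2)² + 14*(-2)))*(-1/79524) = (-3 + (1/21)*4*(71 + 2*4 - 28))*(-1/79524) = (-3 + (1/21)*4*(71 + 8 - 28))*(-1/79524) = (-3 + (1/21)*4*51)*(-1/79524) = (-3 + 68/7)*(-1/79524) = (47/7)*(-1/79524) = -1/11844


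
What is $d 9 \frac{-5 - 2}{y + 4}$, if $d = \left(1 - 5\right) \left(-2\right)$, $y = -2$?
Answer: $-252$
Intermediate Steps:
$d = 8$ ($d = \left(-4\right) \left(-2\right) = 8$)
$d 9 \frac{-5 - 2}{y + 4} = 8 \cdot 9 \frac{-5 - 2}{-2 + 4} = 72 \left(- \frac{7}{2}\right) = -252$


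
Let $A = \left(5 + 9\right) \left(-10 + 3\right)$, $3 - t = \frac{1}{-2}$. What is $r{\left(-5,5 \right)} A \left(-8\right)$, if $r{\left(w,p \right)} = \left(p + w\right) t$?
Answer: $0$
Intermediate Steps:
$t = \frac{7}{2}$ ($t = 3 - \frac{1}{-2} = 3 - - \frac{1}{2} = 3 + \frac{1}{2} = \frac{7}{2} \approx 3.5$)
$r{\left(w,p \right)} = \frac{7 p}{2} + \frac{7 w}{2}$ ($r{\left(w,p \right)} = \left(p + w\right) \frac{7}{2} = \frac{7 p}{2} + \frac{7 w}{2}$)
$A = -98$ ($A = 14 \left(-7\right) = -98$)
$r{\left(-5,5 \right)} A \left(-8\right) = \left(\frac{7}{2} \cdot 5 + \frac{7}{2} \left(-5\right)\right) \left(-98\right) \left(-8\right) = \left(\frac{35}{2} - \frac{35}{2}\right) \left(-98\right) \left(-8\right) = 0 \left(-98\right) \left(-8\right) = 0 \left(-8\right) = 0$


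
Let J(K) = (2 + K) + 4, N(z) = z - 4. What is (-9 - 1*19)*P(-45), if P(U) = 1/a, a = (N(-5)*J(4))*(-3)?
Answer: -14/135 ≈ -0.10370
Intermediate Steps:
N(z) = -4 + z
J(K) = 6 + K
a = 270 (a = ((-4 - 5)*(6 + 4))*(-3) = -9*10*(-3) = -90*(-3) = 270)
P(U) = 1/270
(-9 - 1*19)*P(-45) = (-9 - 1*19)*(1/270) = (-9 - 19)*(1/270) = -28*1/270 = -14/135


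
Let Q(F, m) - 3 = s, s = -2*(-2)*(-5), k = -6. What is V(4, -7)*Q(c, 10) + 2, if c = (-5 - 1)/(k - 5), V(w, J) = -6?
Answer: 104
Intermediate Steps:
c = 6/11 (c = (-5 - 1)/(-6 - 5) = -6/(-11) = -6*(-1/11) = 6/11 ≈ 0.54545)
s = -20 (s = 4*(-5) = -20)
Q(F, m) = -17 (Q(F, m) = 3 - 20 = -17)
V(4, -7)*Q(c, 10) + 2 = -6*(-17) + 2 = 102 + 2 = 104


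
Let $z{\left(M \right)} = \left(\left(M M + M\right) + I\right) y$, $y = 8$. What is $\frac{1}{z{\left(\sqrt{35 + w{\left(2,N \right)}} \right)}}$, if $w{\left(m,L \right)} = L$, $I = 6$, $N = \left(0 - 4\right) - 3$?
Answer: $\frac{17}{4512} - \frac{\sqrt{7}}{4512} \approx 0.0031813$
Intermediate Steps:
$N = -7$ ($N = -4 - 3 = -7$)
$z{\left(M \right)} = 48 + 8 M + 8 M^{2}$ ($z{\left(M \right)} = \left(\left(M M + M\right) + 6\right) 8 = \left(\left(M^{2} + M\right) + 6\right) 8 = \left(\left(M + M^{2}\right) + 6\right) 8 = \left(6 + M + M^{2}\right) 8 = 48 + 8 M + 8 M^{2}$)
$\frac{1}{z{\left(\sqrt{35 + w{\left(2,N \right)}} \right)}} = \frac{1}{48 + 8 \sqrt{35 - 7} + 8 \left(\sqrt{35 - 7}\right)^{2}} = \frac{1}{48 + 8 \sqrt{28} + 8 \left(\sqrt{28}\right)^{2}} = \frac{1}{48 + 8 \cdot 2 \sqrt{7} + 8 \left(2 \sqrt{7}\right)^{2}} = \frac{1}{48 + 16 \sqrt{7} + 8 \cdot 28} = \frac{1}{48 + 16 \sqrt{7} + 224} = \frac{1}{272 + 16 \sqrt{7}}$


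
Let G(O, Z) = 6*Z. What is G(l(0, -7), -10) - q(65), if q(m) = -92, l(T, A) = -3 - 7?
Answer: 32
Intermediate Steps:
l(T, A) = -10
G(l(0, -7), -10) - q(65) = 6*(-10) - 1*(-92) = -60 + 92 = 32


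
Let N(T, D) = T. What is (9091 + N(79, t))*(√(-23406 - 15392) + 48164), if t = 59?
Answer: 441663880 + 9170*I*√38798 ≈ 4.4166e+8 + 1.8062e+6*I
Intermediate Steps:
(9091 + N(79, t))*(√(-23406 - 15392) + 48164) = (9091 + 79)*(√(-23406 - 15392) + 48164) = 9170*(√(-38798) + 48164) = 9170*(I*√38798 + 48164) = 9170*(48164 + I*√38798) = 441663880 + 9170*I*√38798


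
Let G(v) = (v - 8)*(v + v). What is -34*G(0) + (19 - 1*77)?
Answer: -58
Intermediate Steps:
G(v) = 2*v*(-8 + v) (G(v) = (-8 + v)*(2*v) = 2*v*(-8 + v))
-34*G(0) + (19 - 1*77) = -68*0*(-8 + 0) + (19 - 1*77) = -68*0*(-8) + (19 - 77) = -34*0 - 58 = 0 - 58 = -58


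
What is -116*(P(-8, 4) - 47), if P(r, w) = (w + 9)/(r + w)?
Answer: 5829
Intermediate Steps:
P(r, w) = (9 + w)/(r + w)
-116*(P(-8, 4) - 47) = -116*((9 + 4)/(-8 + 4) - 47) = -116*(13/(-4) - 47) = -116*(-1/4*13 - 47) = -116*(-13/4 - 47) = -116*(-201/4) = 5829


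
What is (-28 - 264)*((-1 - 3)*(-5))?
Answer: -5840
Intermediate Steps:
(-28 - 264)*((-1 - 3)*(-5)) = -(-1168)*(-5) = -292*20 = -5840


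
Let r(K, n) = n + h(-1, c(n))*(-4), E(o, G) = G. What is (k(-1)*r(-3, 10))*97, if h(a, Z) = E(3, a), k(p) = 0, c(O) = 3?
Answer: 0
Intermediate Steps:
h(a, Z) = a
r(K, n) = 4 + n (r(K, n) = n - 1*(-4) = n + 4 = 4 + n)
(k(-1)*r(-3, 10))*97 = (0*(4 + 10))*97 = (0*14)*97 = 0*97 = 0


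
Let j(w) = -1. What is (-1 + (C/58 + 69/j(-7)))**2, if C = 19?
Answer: 16329681/3364 ≈ 4854.2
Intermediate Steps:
(-1 + (C/58 + 69/j(-7)))**2 = (-1 + (19/58 + 69/(-1)))**2 = (-1 + (19*(1/58) + 69*(-1)))**2 = (-1 + (19/58 - 69))**2 = (-1 - 3983/58)**2 = (-4041/58)**2 = 16329681/3364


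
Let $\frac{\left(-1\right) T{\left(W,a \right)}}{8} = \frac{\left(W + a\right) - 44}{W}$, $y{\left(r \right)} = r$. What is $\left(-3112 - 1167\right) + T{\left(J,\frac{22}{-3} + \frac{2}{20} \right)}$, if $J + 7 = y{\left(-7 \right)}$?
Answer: $- \frac{453209}{105} \approx -4316.3$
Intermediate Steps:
$J = -14$ ($J = -7 - 7 = -14$)
$T{\left(W,a \right)} = - \frac{8 \left(-44 + W + a\right)}{W}$ ($T{\left(W,a \right)} = - 8 \frac{\left(W + a\right) - 44}{W} = - 8 \frac{-44 + W + a}{W} = - \frac{8 \left(-44 + W + a\right)}{W}$)
$\left(-3112 - 1167\right) + T{\left(J,\frac{22}{-3} + \frac{2}{20} \right)} = \left(-3112 - 1167\right) + \frac{8 \left(44 - -14 - \left(\frac{22}{-3} + \frac{2}{20}\right)\right)}{-14} = -4279 + 8 \left(- \frac{1}{14}\right) \left(44 + 14 - \left(22 \left(- \frac{1}{3}\right) + 2 \cdot \frac{1}{20}\right)\right) = -4279 + 8 \left(- \frac{1}{14}\right) \left(44 + 14 - \left(- \frac{22}{3} + \frac{1}{10}\right)\right) = -4279 + 8 \left(- \frac{1}{14}\right) \left(44 + 14 - - \frac{217}{30}\right) = -4279 + 8 \left(- \frac{1}{14}\right) \left(44 + 14 + \frac{217}{30}\right) = -4279 + 8 \left(- \frac{1}{14}\right) \frac{1957}{30} = -4279 - \frac{3914}{105} = - \frac{453209}{105}$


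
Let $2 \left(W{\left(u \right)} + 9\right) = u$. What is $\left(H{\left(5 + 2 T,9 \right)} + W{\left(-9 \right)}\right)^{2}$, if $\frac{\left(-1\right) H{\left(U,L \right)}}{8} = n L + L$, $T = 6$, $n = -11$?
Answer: $\frac{1996569}{4} \approx 4.9914 \cdot 10^{5}$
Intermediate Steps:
$W{\left(u \right)} = -9 + \frac{u}{2}$
$H{\left(U,L \right)} = 80 L$ ($H{\left(U,L \right)} = - 8 \left(- 11 L + L\right) = - 8 \left(- 10 L\right) = 80 L$)
$\left(H{\left(5 + 2 T,9 \right)} + W{\left(-9 \right)}\right)^{2} = \left(80 \cdot 9 + \left(-9 + \frac{1}{2} \left(-9\right)\right)\right)^{2} = \left(720 - \frac{27}{2}\right)^{2} = \left(\frac{1413}{2}\right)^{2} = \frac{1996569}{4}$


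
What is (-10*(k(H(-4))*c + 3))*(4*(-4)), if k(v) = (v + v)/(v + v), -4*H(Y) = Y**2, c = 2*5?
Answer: 2080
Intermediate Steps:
c = 10
H(Y) = -Y**2/4
k(v) = 1 (k(v) = (2*v)/((2*v)) = (2*v)*(1/(2*v)) = 1)
(-10*(k(H(-4))*c + 3))*(4*(-4)) = (-10*(1*10 + 3))*(4*(-4)) = -10*(10 + 3)*(-16) = -10*13*(-16) = -130*(-16) = 2080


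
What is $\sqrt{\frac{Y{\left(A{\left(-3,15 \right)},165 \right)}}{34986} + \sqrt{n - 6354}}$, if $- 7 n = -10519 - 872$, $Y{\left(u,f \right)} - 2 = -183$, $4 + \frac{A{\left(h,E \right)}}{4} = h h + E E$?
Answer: $\frac{\sqrt{-129234 + 3568572 i \sqrt{231609}}}{4998} \approx 5.8628 + 5.8633 i$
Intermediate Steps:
$A{\left(h,E \right)} = -16 + 4 E^{2} + 4 h^{2}$ ($A{\left(h,E \right)} = -16 + 4 \left(h h + E E\right) = -16 + 4 \left(h^{2} + E^{2}\right) = -16 + 4 \left(E^{2} + h^{2}\right) = -16 + \left(4 E^{2} + 4 h^{2}\right) = -16 + 4 E^{2} + 4 h^{2}$)
$Y{\left(u,f \right)} = -181$ ($Y{\left(u,f \right)} = 2 - 183 = -181$)
$n = \frac{11391}{7}$ ($n = - \frac{-10519 - 872}{7} = \left(- \frac{1}{7}\right) \left(-11391\right) = \frac{11391}{7} \approx 1627.3$)
$\sqrt{\frac{Y{\left(A{\left(-3,15 \right)},165 \right)}}{34986} + \sqrt{n - 6354}} = \sqrt{- \frac{181}{34986} + \sqrt{\frac{11391}{7} - 6354}} = \sqrt{\left(-181\right) \frac{1}{34986} + \sqrt{- \frac{33087}{7}}} = \sqrt{- \frac{181}{34986} + \frac{i \sqrt{231609}}{7}}$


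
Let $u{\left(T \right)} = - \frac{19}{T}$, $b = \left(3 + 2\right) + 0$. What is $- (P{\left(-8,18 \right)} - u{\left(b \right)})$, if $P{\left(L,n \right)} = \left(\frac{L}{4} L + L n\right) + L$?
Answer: $\frac{661}{5} \approx 132.2$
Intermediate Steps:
$P{\left(L,n \right)} = L + \frac{L^{2}}{4} + L n$ ($P{\left(L,n \right)} = \left(L \frac{1}{4} L + L n\right) + L = \left(\frac{L}{4} L + L n\right) + L = \left(\frac{L^{2}}{4} + L n\right) + L = L + \frac{L^{2}}{4} + L n$)
$b = 5$ ($b = 5 + 0 = 5$)
$- (P{\left(-8,18 \right)} - u{\left(b \right)}) = - (\frac{1}{4} \left(-8\right) \left(4 - 8 + 4 \cdot 18\right) - - \frac{19}{5}) = - (\frac{1}{4} \left(-8\right) \left(4 - 8 + 72\right) - \left(-19\right) \frac{1}{5}) = - (\frac{1}{4} \left(-8\right) 68 - - \frac{19}{5}) = - (-136 + \frac{19}{5}) = \left(-1\right) \left(- \frac{661}{5}\right) = \frac{661}{5}$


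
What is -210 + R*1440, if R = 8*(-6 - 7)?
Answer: -149970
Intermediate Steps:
R = -104 (R = 8*(-13) = -104)
-210 + R*1440 = -210 - 104*1440 = -210 - 149760 = -149970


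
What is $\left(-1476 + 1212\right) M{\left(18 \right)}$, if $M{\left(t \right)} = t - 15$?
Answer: $-792$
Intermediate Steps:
$M{\left(t \right)} = -15 + t$ ($M{\left(t \right)} = t - 15 = -15 + t$)
$\left(-1476 + 1212\right) M{\left(18 \right)} = \left(-1476 + 1212\right) \left(-15 + 18\right) = \left(-264\right) 3 = -792$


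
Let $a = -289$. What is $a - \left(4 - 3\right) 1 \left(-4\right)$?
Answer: $-285$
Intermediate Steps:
$a - \left(4 - 3\right) 1 \left(-4\right) = -289 - \left(4 - 3\right) 1 \left(-4\right) = -289 - 1 \cdot 1 \left(-4\right) = -289 - 1 \left(-4\right) = -289 - -4 = -289 + 4 = -285$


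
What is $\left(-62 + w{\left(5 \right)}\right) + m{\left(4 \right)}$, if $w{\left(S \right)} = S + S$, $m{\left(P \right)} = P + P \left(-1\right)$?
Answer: $-52$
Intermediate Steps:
$m{\left(P \right)} = 0$ ($m{\left(P \right)} = P - P = 0$)
$w{\left(S \right)} = 2 S$
$\left(-62 + w{\left(5 \right)}\right) + m{\left(4 \right)} = \left(-62 + 2 \cdot 5\right) + 0 = \left(-62 + 10\right) + 0 = -52 + 0 = -52$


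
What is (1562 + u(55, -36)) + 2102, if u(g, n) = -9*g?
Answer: 3169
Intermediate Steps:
(1562 + u(55, -36)) + 2102 = (1562 - 9*55) + 2102 = (1562 - 495) + 2102 = 1067 + 2102 = 3169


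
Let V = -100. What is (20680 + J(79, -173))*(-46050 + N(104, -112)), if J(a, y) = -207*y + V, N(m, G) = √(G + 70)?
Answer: -2596805550 + 56391*I*√42 ≈ -2.5968e+9 + 3.6546e+5*I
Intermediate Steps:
N(m, G) = √(70 + G)
J(a, y) = -100 - 207*y (J(a, y) = -207*y - 100 = -100 - 207*y)
(20680 + J(79, -173))*(-46050 + N(104, -112)) = (20680 + (-100 - 207*(-173)))*(-46050 + √(70 - 112)) = (20680 + (-100 + 35811))*(-46050 + √(-42)) = (20680 + 35711)*(-46050 + I*√42) = 56391*(-46050 + I*√42) = -2596805550 + 56391*I*√42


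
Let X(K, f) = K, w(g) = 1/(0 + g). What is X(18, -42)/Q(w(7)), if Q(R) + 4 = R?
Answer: -14/3 ≈ -4.6667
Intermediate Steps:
w(g) = 1/g
Q(R) = -4 + R
X(18, -42)/Q(w(7)) = 18/(-4 + 1/7) = 18/(-4 + ⅐) = 18/(-27/7) = 18*(-7/27) = -14/3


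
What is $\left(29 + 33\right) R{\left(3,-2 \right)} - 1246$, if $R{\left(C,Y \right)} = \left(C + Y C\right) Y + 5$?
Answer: $-564$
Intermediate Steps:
$R{\left(C,Y \right)} = 5 + Y \left(C + C Y\right)$ ($R{\left(C,Y \right)} = \left(C + C Y\right) Y + 5 = Y \left(C + C Y\right) + 5 = 5 + Y \left(C + C Y\right)$)
$\left(29 + 33\right) R{\left(3,-2 \right)} - 1246 = \left(29 + 33\right) \left(5 + 3 \left(-2\right) + 3 \left(-2\right)^{2}\right) - 1246 = 62 \left(5 - 6 + 3 \cdot 4\right) - 1246 = 62 \left(5 - 6 + 12\right) - 1246 = 62 \cdot 11 - 1246 = 682 - 1246 = -564$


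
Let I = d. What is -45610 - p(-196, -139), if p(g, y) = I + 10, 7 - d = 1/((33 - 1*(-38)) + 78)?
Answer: -6798422/149 ≈ -45627.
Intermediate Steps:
d = 1042/149 (d = 7 - 1/((33 - 1*(-38)) + 78) = 7 - 1/((33 + 38) + 78) = 7 - 1/(71 + 78) = 7 - 1/149 = 1042/149 ≈ 6.9933)
I = 1042/149 ≈ 6.9933
p(g, y) = 2532/149 (p(g, y) = 1042/149 + 10 = 2532/149)
-45610 - p(-196, -139) = -45610 - 1*2532/149 = -45610 - 2532/149 = -6798422/149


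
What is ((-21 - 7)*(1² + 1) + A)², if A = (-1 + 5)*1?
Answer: 2704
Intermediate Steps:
A = 4 (A = 4*1 = 4)
((-21 - 7)*(1² + 1) + A)² = ((-21 - 7)*(1² + 1) + 4)² = (-28*(1 + 1) + 4)² = (-28*2 + 4)² = (-56 + 4)² = (-52)² = 2704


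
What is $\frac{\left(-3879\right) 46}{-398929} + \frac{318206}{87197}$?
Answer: $\frac{142500510872}{34785412013} \approx 4.0966$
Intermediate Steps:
$\frac{\left(-3879\right) 46}{-398929} + \frac{318206}{87197} = \left(-178434\right) \left(- \frac{1}{398929}\right) + 318206 \cdot \frac{1}{87197} = \frac{178434}{398929} + \frac{318206}{87197} = \frac{142500510872}{34785412013}$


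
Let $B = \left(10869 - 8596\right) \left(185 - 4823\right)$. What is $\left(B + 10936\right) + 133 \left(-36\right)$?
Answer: $-10536026$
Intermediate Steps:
$B = -10542174$ ($B = 2273 \left(-4638\right) = -10542174$)
$\left(B + 10936\right) + 133 \left(-36\right) = \left(-10542174 + 10936\right) + 133 \left(-36\right) = -10531238 - 4788 = -10536026$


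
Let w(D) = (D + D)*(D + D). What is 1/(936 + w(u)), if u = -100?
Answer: 1/40936 ≈ 2.4428e-5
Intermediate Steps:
w(D) = 4*D**2 (w(D) = (2*D)*(2*D) = 4*D**2)
1/(936 + w(u)) = 1/(936 + 4*(-100)**2) = 1/(936 + 4*10000) = 1/(936 + 40000) = 1/40936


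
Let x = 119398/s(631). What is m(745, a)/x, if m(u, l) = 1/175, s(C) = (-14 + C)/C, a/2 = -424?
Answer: 617/13184524150 ≈ 4.6797e-8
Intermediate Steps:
a = -848 (a = 2*(-424) = -848)
s(C) = (-14 + C)/C
m(u, l) = 1/175
x = 75340138/617 (x = 119398/(((-14 + 631)/631)) = 119398/(((1/631)*617)) = 119398/(617/631) = 119398*(631/617) = 75340138/617 ≈ 1.2211e+5)
m(745, a)/x = 1/(175*(75340138/617)) = (1/175)*(617/75340138) = 617/13184524150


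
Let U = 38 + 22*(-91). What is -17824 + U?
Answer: -19788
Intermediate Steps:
U = -1964 (U = 38 - 2002 = -1964)
-17824 + U = -17824 - 1964 = -19788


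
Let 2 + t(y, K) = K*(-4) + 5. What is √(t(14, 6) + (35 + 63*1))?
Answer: √77 ≈ 8.7750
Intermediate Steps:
t(y, K) = 3 - 4*K (t(y, K) = -2 + (K*(-4) + 5) = -2 + (-4*K + 5) = -2 + (5 - 4*K) = 3 - 4*K)
√(t(14, 6) + (35 + 63*1)) = √((3 - 4*6) + (35 + 63*1)) = √((3 - 24) + (35 + 63)) = √(-21 + 98) = √77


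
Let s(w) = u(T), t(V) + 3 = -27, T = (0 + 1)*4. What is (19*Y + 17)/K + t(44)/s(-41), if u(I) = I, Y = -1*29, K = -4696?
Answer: -17343/2348 ≈ -7.3863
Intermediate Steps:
Y = -29
T = 4 (T = 1*4 = 4)
t(V) = -30 (t(V) = -3 - 27 = -30)
s(w) = 4
(19*Y + 17)/K + t(44)/s(-41) = (19*(-29) + 17)/(-4696) - 30/4 = (-551 + 17)*(-1/4696) - 30*1/4 = -534*(-1/4696) - 15/2 = 267/2348 - 15/2 = -17343/2348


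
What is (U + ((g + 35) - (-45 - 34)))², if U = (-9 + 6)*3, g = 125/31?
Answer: 11424400/961 ≈ 11888.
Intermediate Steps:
g = 125/31 (g = 125*(1/31) = 125/31 ≈ 4.0323)
U = -9 (U = -3*3 = -9)
(U + ((g + 35) - (-45 - 34)))² = (-9 + ((125/31 + 35) - (-45 - 34)))² = (-9 + (1210/31 - 1*(-79)))² = (-9 + (1210/31 + 79))² = (-9 + 3659/31)² = (3380/31)² = 11424400/961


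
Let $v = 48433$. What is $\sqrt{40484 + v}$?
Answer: $\sqrt{88917} \approx 298.19$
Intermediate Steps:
$\sqrt{40484 + v} = \sqrt{40484 + 48433} = \sqrt{88917}$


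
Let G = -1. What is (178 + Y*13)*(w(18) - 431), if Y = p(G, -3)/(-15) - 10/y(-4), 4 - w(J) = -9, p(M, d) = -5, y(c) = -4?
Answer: -269401/3 ≈ -89800.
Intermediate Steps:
w(J) = 13 (w(J) = 4 - 1*(-9) = 4 + 9 = 13)
Y = 17/6 (Y = -5/(-15) - 10/(-4) = -5*(-1/15) - 10*(-¼) = ⅓ + 5/2 = 17/6 ≈ 2.8333)
(178 + Y*13)*(w(18) - 431) = (178 + (17/6)*13)*(13 - 431) = (178 + 221/6)*(-418) = (1289/6)*(-418) = -269401/3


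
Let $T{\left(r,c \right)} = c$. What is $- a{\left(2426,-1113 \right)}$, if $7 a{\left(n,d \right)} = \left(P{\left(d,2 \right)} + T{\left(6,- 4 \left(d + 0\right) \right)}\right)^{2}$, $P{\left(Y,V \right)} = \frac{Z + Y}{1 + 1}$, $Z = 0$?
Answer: $- \frac{8671383}{4} \approx -2.1678 \cdot 10^{6}$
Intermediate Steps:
$P{\left(Y,V \right)} = \frac{Y}{2}$ ($P{\left(Y,V \right)} = \frac{0 + Y}{1 + 1} = \frac{Y}{2}$)
$a{\left(n,d \right)} = \frac{7 d^{2}}{4}$ ($a{\left(n,d \right)} = \frac{\left(\frac{d}{2} - 4 \left(d + 0\right)\right)^{2}}{7} = \frac{\left(\frac{d}{2} - 4 d\right)^{2}}{7} = \frac{\left(- \frac{7 d}{2}\right)^{2}}{7} = \frac{\frac{49}{4} d^{2}}{7} = \frac{7 d^{2}}{4}$)
$- a{\left(2426,-1113 \right)} = - \frac{7 \left(-1113\right)^{2}}{4} = - \frac{7 \cdot 1238769}{4} = \left(-1\right) \frac{8671383}{4} = - \frac{8671383}{4}$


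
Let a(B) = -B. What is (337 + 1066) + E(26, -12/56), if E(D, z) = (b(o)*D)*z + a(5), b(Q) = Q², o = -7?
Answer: 1125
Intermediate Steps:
E(D, z) = -5 + 49*D*z (E(D, z) = ((-7)²*D)*z - 1*5 = (49*D)*z - 5 = 49*D*z - 5 = -5 + 49*D*z)
(337 + 1066) + E(26, -12/56) = (337 + 1066) + (-5 + 49*26*(-12/56)) = 1403 + (-5 + 49*26*(-12*1/56)) = 1403 + (-5 + 49*26*(-3/14)) = 1403 + (-5 - 273) = 1403 - 278 = 1125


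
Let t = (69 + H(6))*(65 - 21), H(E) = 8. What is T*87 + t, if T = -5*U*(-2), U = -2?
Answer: 1648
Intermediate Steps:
T = -20 (T = -5*(-2)*(-2) = 10*(-2) = -20)
t = 3388 (t = (69 + 8)*(65 - 21) = 77*44 = 3388)
T*87 + t = -20*87 + 3388 = -1740 + 3388 = 1648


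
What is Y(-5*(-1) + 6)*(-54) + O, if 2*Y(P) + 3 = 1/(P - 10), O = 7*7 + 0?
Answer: 103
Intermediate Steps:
O = 49 (O = 49 + 0 = 49)
Y(P) = -3/2 + 1/(2*(-10 + P)) (Y(P) = -3/2 + 1/(2*(P - 10)) = -3/2 + 1/(2*(-10 + P)))
Y(-5*(-1) + 6)*(-54) + O = ((31 - 3*(-5*(-1) + 6))/(2*(-10 + (-5*(-1) + 6))))*(-54) + 49 = ((31 - 3*(5 + 6))/(2*(-10 + (5 + 6))))*(-54) + 49 = ((31 - 3*11)/(2*(-10 + 11)))*(-54) + 49 = ((1/2)*(31 - 33)/1)*(-54) + 49 = ((1/2)*1*(-2))*(-54) + 49 = -1*(-54) + 49 = 54 + 49 = 103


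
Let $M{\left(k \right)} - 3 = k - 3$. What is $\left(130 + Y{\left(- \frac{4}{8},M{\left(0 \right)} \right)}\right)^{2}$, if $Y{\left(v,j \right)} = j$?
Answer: $16900$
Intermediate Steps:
$M{\left(k \right)} = k$ ($M{\left(k \right)} = 3 + \left(k - 3\right) = 3 + \left(-3 + k\right) = k$)
$\left(130 + Y{\left(- \frac{4}{8},M{\left(0 \right)} \right)}\right)^{2} = \left(130 + 0\right)^{2} = 130^{2} = 16900$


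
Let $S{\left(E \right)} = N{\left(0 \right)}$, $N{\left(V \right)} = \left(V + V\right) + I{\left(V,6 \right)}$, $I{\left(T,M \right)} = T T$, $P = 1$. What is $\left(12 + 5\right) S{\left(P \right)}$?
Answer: $0$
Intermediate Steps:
$I{\left(T,M \right)} = T^{2}$
$N{\left(V \right)} = V^{2} + 2 V$ ($N{\left(V \right)} = \left(V + V\right) + V^{2} = 2 V + V^{2} = V^{2} + 2 V$)
$S{\left(E \right)} = 0$ ($S{\left(E \right)} = 0 \left(2 + 0\right) = 0 \cdot 2 = 0$)
$\left(12 + 5\right) S{\left(P \right)} = \left(12 + 5\right) 0 = 17 \cdot 0 = 0$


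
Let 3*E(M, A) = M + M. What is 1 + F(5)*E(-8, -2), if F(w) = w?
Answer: -77/3 ≈ -25.667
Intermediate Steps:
E(M, A) = 2*M/3 (E(M, A) = (M + M)/3 = (2*M)/3 = 2*M/3)
1 + F(5)*E(-8, -2) = 1 + 5*((⅔)*(-8)) = 1 + 5*(-16/3) = 1 - 80/3 = -77/3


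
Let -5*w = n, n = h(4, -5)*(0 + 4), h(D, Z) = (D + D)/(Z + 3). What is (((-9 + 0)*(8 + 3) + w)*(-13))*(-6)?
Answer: -37362/5 ≈ -7472.4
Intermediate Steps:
h(D, Z) = 2*D/(3 + Z) (h(D, Z) = (2*D)/(3 + Z) = 2*D/(3 + Z))
n = -16 (n = (2*4/(3 - 5))*(0 + 4) = (2*4/(-2))*4 = (2*4*(-½))*4 = -4*4 = -16)
w = 16/5 (w = -⅕*(-16) = 16/5 ≈ 3.2000)
(((-9 + 0)*(8 + 3) + w)*(-13))*(-6) = (((-9 + 0)*(8 + 3) + 16/5)*(-13))*(-6) = ((-9*11 + 16/5)*(-13))*(-6) = ((-99 + 16/5)*(-13))*(-6) = -479/5*(-13)*(-6) = (6227/5)*(-6) = -37362/5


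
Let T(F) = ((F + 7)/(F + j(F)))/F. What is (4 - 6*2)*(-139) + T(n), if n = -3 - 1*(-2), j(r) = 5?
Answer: 2221/2 ≈ 1110.5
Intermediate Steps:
n = -1 (n = -3 + 2 = -1)
T(F) = (7 + F)/(F*(5 + F)) (T(F) = ((F + 7)/(F + 5))/F = ((7 + F)/(5 + F))/F = (7 + F)/(F*(5 + F)))
(4 - 6*2)*(-139) + T(n) = (4 - 6*2)*(-139) + (7 - 1)/((-1)*(5 - 1)) = (4 - 12)*(-139) - 1*6/4 = -8*(-139) - 1*¼*6 = 1112 - 3/2 = 2221/2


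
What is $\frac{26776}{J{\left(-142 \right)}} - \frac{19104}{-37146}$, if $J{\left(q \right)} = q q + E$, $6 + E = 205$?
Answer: $\frac{230606008}{126067333} \approx 1.8292$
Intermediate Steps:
$E = 199$ ($E = -6 + 205 = 199$)
$J{\left(q \right)} = 199 + q^{2}$ ($J{\left(q \right)} = q q + 199 = q^{2} + 199 = 199 + q^{2}$)
$\frac{26776}{J{\left(-142 \right)}} - \frac{19104}{-37146} = \frac{26776}{199 + \left(-142\right)^{2}} - \frac{19104}{-37146} = \frac{26776}{199 + 20164} - - \frac{3184}{6191} = \frac{26776}{20363} + \frac{3184}{6191} = \frac{230606008}{126067333}$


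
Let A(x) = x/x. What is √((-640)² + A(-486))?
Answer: √409601 ≈ 640.00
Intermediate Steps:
A(x) = 1
√((-640)² + A(-486)) = √((-640)² + 1) = √(409600 + 1) = √409601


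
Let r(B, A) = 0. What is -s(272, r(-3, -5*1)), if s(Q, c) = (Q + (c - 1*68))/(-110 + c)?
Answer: 102/55 ≈ 1.8545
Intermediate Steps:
s(Q, c) = (-68 + Q + c)/(-110 + c) (s(Q, c) = (Q + (c - 68))/(-110 + c) = (Q + (-68 + c))/(-110 + c) = (-68 + Q + c)/(-110 + c))
-s(272, r(-3, -5*1)) = -(-68 + 272 + 0)/(-110 + 0) = -204/(-110) = -(-1)*204/110 = -1*(-102/55) = 102/55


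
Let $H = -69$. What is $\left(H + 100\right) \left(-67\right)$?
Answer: $-2077$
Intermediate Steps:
$\left(H + 100\right) \left(-67\right) = \left(-69 + 100\right) \left(-67\right) = 31 \left(-67\right) = -2077$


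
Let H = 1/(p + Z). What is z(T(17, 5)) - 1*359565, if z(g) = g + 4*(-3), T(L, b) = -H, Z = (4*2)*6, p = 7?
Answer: -19776736/55 ≈ -3.5958e+5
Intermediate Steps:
Z = 48 (Z = 8*6 = 48)
H = 1/55 (H = 1/(7 + 48) = 1/55 ≈ 0.018182)
T(L, b) = -1/55 (T(L, b) = -1*1/55 = -1/55)
z(g) = -12 + g (z(g) = g - 12 = -12 + g)
z(T(17, 5)) - 1*359565 = (-12 - 1/55) - 1*359565 = -661/55 - 359565 = -19776736/55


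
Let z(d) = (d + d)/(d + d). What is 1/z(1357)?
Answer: 1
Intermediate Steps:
z(d) = 1 (z(d) = (2*d)/((2*d)) = (2*d)*(1/(2*d)) = 1)
1/z(1357) = 1/1 = 1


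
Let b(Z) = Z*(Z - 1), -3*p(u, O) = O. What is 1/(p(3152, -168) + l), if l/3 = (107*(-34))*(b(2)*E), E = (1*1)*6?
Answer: -1/130912 ≈ -7.6387e-6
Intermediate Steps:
E = 6 (E = 1*6 = 6)
p(u, O) = -O/3
b(Z) = Z*(-1 + Z)
l = -130968 (l = 3*((107*(-34))*((2*(-1 + 2))*6)) = 3*(-3638*2*1*6) = 3*(-7276*6) = 3*(-3638*12) = 3*(-43656) = -130968)
1/(p(3152, -168) + l) = 1/(-1/3*(-168) - 130968) = 1/(56 - 130968) = 1/(-130912) = -1/130912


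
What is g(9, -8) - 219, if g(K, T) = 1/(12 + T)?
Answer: -875/4 ≈ -218.75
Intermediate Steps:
g(9, -8) - 219 = 1/(12 - 8) - 219 = 1/4 - 219 = ¼ - 219 = -875/4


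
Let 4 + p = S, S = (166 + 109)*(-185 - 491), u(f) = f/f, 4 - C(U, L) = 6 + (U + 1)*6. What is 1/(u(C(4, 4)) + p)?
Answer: -1/185903 ≈ -5.3792e-6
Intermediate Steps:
C(U, L) = -8 - 6*U (C(U, L) = 4 - (6 + (U + 1)*6) = 4 - (6 + (1 + U)*6) = 4 - (6 + (6 + 6*U)) = 4 - (12 + 6*U) = 4 + (-12 - 6*U) = -8 - 6*U)
u(f) = 1
S = -185900 (S = 275*(-676) = -185900)
p = -185904 (p = -4 - 185900 = -185904)
1/(u(C(4, 4)) + p) = 1/(1 - 185904) = 1/(-185903) = -1/185903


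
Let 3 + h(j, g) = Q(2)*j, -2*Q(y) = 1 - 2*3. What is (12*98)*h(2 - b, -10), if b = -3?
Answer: 11172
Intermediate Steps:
Q(y) = 5/2 (Q(y) = -(1 - 2*3)/2 = -(1 - 6)/2 = -½*(-5) = 5/2)
h(j, g) = -3 + 5*j/2
(12*98)*h(2 - b, -10) = (12*98)*(-3 + 5*(2 - 1*(-3))/2) = 1176*(-3 + 5*(2 + 3)/2) = 1176*(-3 + (5/2)*5) = 1176*(-3 + 25/2) = 1176*(19/2) = 11172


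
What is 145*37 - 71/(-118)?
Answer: 633141/118 ≈ 5365.6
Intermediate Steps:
145*37 - 71/(-118) = 5365 - 71*(-1/118) = 5365 + 71/118 = 633141/118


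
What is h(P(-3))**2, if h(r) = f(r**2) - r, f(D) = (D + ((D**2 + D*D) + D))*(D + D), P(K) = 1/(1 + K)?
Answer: 169/256 ≈ 0.66016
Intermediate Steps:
f(D) = 2*D*(2*D + 2*D**2) (f(D) = (D + ((D**2 + D**2) + D))*(2*D) = (D + (2*D**2 + D))*(2*D) = (D + (D + 2*D**2))*(2*D) = (2*D + 2*D**2)*(2*D) = 2*D*(2*D + 2*D**2))
h(r) = -r + 4*r**4*(1 + r**2) (h(r) = 4*(r**2)**2*(1 + r**2) - r = 4*r**4*(1 + r**2) - r = -r + 4*r**4*(1 + r**2))
h(P(-3))**2 = (-1/(1 - 3) + 4*(1/(1 - 3))**4 + 4*(1/(1 - 3))**6)**2 = (-1/(-2) + 4*(1/(-2))**4 + 4*(1/(-2))**6)**2 = (-1*(-1/2) + 4*(-1/2)**4 + 4*(-1/2)**6)**2 = (1/2 + 4*(1/16) + 4*(1/64))**2 = (1/2 + 1/4 + 1/16)**2 = (13/16)**2 = 169/256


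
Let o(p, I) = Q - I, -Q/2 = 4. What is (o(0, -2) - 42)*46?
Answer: -2208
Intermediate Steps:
Q = -8 (Q = -2*4 = -8)
o(p, I) = -8 - I
(o(0, -2) - 42)*46 = ((-8 - 1*(-2)) - 42)*46 = ((-8 + 2) - 42)*46 = (-6 - 42)*46 = -48*46 = -2208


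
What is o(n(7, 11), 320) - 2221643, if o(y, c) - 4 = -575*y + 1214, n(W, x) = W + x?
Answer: -2230775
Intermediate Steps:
o(y, c) = 1218 - 575*y (o(y, c) = 4 + (-575*y + 1214) = 4 + (1214 - 575*y) = 1218 - 575*y)
o(n(7, 11), 320) - 2221643 = (1218 - 575*(7 + 11)) - 2221643 = (1218 - 575*18) - 2221643 = (1218 - 10350) - 2221643 = -9132 - 2221643 = -2230775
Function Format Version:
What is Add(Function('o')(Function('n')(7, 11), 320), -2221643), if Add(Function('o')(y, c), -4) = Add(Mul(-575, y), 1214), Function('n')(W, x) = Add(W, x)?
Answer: -2230775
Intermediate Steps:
Function('o')(y, c) = Add(1218, Mul(-575, y)) (Function('o')(y, c) = Add(4, Add(Mul(-575, y), 1214)) = Add(4, Add(1214, Mul(-575, y))) = Add(1218, Mul(-575, y)))
Add(Function('o')(Function('n')(7, 11), 320), -2221643) = Add(Add(1218, Mul(-575, Add(7, 11))), -2221643) = Add(Add(1218, Mul(-575, 18)), -2221643) = Add(Add(1218, -10350), -2221643) = Add(-9132, -2221643) = -2230775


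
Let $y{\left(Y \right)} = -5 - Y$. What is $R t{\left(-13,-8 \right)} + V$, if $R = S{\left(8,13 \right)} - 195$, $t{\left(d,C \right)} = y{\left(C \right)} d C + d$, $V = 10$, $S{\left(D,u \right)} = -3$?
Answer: $-59192$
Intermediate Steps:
$t{\left(d,C \right)} = d + C d \left(-5 - C\right)$ ($t{\left(d,C \right)} = \left(-5 - C\right) d C + d = d \left(-5 - C\right) C + d = C d \left(-5 - C\right) + d = d + C d \left(-5 - C\right)$)
$R = -198$ ($R = -3 - 195 = -198$)
$R t{\left(-13,-8 \right)} + V = - 198 \left(\left(-1\right) \left(-13\right) \left(-1 - 8 \left(5 - 8\right)\right)\right) + 10 = - 198 \left(\left(-1\right) \left(-13\right) \left(-1 - -24\right)\right) + 10 = - 198 \left(\left(-1\right) \left(-13\right) \left(-1 + 24\right)\right) + 10 = - 198 \left(\left(-1\right) \left(-13\right) 23\right) + 10 = \left(-198\right) 299 + 10 = -59202 + 10 = -59192$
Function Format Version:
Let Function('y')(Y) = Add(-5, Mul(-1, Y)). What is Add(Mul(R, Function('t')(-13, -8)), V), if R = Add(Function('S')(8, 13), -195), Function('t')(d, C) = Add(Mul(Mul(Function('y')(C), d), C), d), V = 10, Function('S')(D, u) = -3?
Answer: -59192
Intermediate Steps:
Function('t')(d, C) = Add(d, Mul(C, d, Add(-5, Mul(-1, C)))) (Function('t')(d, C) = Add(Mul(Mul(Add(-5, Mul(-1, C)), d), C), d) = Add(Mul(Mul(d, Add(-5, Mul(-1, C))), C), d) = Add(Mul(C, d, Add(-5, Mul(-1, C))), d) = Add(d, Mul(C, d, Add(-5, Mul(-1, C)))))
R = -198 (R = Add(-3, -195) = -198)
Add(Mul(R, Function('t')(-13, -8)), V) = Add(Mul(-198, Mul(-1, -13, Add(-1, Mul(-8, Add(5, -8))))), 10) = Add(Mul(-198, Mul(-1, -13, Add(-1, Mul(-8, -3)))), 10) = Add(Mul(-198, Mul(-1, -13, Add(-1, 24))), 10) = Add(Mul(-198, Mul(-1, -13, 23)), 10) = Add(Mul(-198, 299), 10) = Add(-59202, 10) = -59192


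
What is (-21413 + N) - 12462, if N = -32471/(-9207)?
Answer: -311854654/9207 ≈ -33872.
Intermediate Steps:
N = 32471/9207 (N = -32471*(-1/9207) = 32471/9207 ≈ 3.5268)
(-21413 + N) - 12462 = (-21413 + 32471/9207) - 12462 = -197117020/9207 - 12462 = -311854654/9207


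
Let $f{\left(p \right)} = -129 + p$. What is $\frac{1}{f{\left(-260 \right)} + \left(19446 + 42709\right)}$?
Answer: $\frac{1}{61766} \approx 1.619 \cdot 10^{-5}$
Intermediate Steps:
$\frac{1}{f{\left(-260 \right)} + \left(19446 + 42709\right)} = \frac{1}{\left(-129 - 260\right) + \left(19446 + 42709\right)} = \frac{1}{-389 + 62155} = \frac{1}{61766}$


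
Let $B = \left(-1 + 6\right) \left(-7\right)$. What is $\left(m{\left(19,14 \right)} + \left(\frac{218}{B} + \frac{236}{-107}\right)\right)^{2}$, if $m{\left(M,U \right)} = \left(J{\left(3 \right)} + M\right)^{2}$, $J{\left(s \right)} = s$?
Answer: $\frac{3171939628036}{14025025} \approx 2.2616 \cdot 10^{5}$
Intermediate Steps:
$B = -35$ ($B = 5 \left(-7\right) = -35$)
$m{\left(M,U \right)} = \left(3 + M\right)^{2}$
$\left(m{\left(19,14 \right)} + \left(\frac{218}{B} + \frac{236}{-107}\right)\right)^{2} = \left(\left(3 + 19\right)^{2} + \left(\frac{218}{-35} + \frac{236}{-107}\right)\right)^{2} = \left(22^{2} + \left(218 \left(- \frac{1}{35}\right) + 236 \left(- \frac{1}{107}\right)\right)\right)^{2} = \left(484 - \frac{31586}{3745}\right)^{2} = \left(\frac{1780994}{3745}\right)^{2} = \frac{3171939628036}{14025025}$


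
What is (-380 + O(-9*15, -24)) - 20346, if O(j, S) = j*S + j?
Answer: -17621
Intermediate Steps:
O(j, S) = j + S*j (O(j, S) = S*j + j = j + S*j)
(-380 + O(-9*15, -24)) - 20346 = (-380 + (-9*15)*(1 - 24)) - 20346 = (-380 - 135*(-23)) - 20346 = (-380 + 3105) - 20346 = 2725 - 20346 = -17621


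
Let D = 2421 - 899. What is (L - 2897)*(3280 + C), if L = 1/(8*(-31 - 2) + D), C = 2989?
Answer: -22846900325/1258 ≈ -1.8161e+7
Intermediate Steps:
D = 1522
L = 1/1258 (L = 1/(8*(-31 - 2) + 1522) = 1/(8*(-33) + 1522) = 1/(-264 + 1522) = 1/1258 ≈ 0.00079491)
(L - 2897)*(3280 + C) = (1/1258 - 2897)*(3280 + 2989) = -3644425/1258*6269 = -22846900325/1258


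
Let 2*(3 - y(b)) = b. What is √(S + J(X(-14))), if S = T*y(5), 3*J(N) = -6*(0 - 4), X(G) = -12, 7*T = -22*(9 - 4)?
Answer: √7/7 ≈ 0.37796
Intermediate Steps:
y(b) = 3 - b/2
T = -110/7 (T = (-22*(9 - 4))/7 = (-22*5)/7 = (⅐)*(-110) = -110/7 ≈ -15.714)
J(N) = 8 (J(N) = (-6*(0 - 4))/3 = (-6*(-4))/3 = (⅓)*24 = 8)
S = -55/7 (S = -110*(3 - ½*5)/7 = -110*(3 - 5/2)/7 = -110/7*½ = -55/7 ≈ -7.8571)
√(S + J(X(-14))) = √(-55/7 + 8) = √(⅐) = √7/7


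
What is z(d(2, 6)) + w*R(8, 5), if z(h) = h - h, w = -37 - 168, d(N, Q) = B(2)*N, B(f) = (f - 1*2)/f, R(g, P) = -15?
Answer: 3075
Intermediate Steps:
B(f) = (-2 + f)/f (B(f) = (f - 2)/f = (-2 + f)/f)
d(N, Q) = 0 (d(N, Q) = ((-2 + 2)/2)*N = ((½)*0)*N = 0*N = 0)
w = -205
z(h) = 0
z(d(2, 6)) + w*R(8, 5) = 0 - 205*(-15) = 0 + 3075 = 3075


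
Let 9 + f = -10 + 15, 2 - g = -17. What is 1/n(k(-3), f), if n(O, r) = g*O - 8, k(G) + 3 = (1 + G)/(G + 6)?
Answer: -3/233 ≈ -0.012876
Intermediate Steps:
g = 19 (g = 2 - 1*(-17) = 2 + 17 = 19)
f = -4 (f = -9 + (-10 + 15) = -9 + 5 = -4)
k(G) = -3 + (1 + G)/(6 + G) (k(G) = -3 + (1 + G)/(G + 6) = -3 + (1 + G)/(6 + G))
n(O, r) = -8 + 19*O (n(O, r) = 19*O - 8 = -8 + 19*O)
1/n(k(-3), f) = 1/(-8 + 19*((-17 - 2*(-3))/(6 - 3))) = 1/(-8 + 19*((-17 + 6)/3)) = 1/(-8 + 19*((⅓)*(-11))) = 1/(-8 + 19*(-11/3)) = 1/(-8 - 209/3) = 1/(-233/3) = -3/233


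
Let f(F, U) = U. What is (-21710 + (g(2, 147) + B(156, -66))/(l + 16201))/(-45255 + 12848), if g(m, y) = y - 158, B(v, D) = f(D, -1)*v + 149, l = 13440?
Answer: 643506128/960575887 ≈ 0.66992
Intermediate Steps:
B(v, D) = 149 - v (B(v, D) = -v + 149 = 149 - v)
g(m, y) = -158 + y
(-21710 + (g(2, 147) + B(156, -66))/(l + 16201))/(-45255 + 12848) = (-21710 + ((-158 + 147) + (149 - 1*156))/(13440 + 16201))/(-45255 + 12848) = (-21710 + (-11 + (149 - 156))/29641)/(-32407) = (-21710 + (-11 - 7)*(1/29641))*(-1/32407) = (-21710 - 18*1/29641)*(-1/32407) = (-21710 - 18/29641)*(-1/32407) = -643506128/29641*(-1/32407) = 643506128/960575887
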